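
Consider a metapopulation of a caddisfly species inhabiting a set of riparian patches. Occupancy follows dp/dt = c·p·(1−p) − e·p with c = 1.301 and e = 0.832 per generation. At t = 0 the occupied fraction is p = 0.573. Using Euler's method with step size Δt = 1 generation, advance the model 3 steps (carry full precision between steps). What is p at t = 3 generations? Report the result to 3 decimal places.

0.373

Update rule: p ← p + [c·p·(1−p) − e·p]·Δt with Δt = 1.
p: 0.57300 → 0.41458  (Δp = -0.15842)
p: 0.41458 → 0.38541  (Δp = -0.02917)
p: 0.38541 → 0.37291  (Δp = -0.01249)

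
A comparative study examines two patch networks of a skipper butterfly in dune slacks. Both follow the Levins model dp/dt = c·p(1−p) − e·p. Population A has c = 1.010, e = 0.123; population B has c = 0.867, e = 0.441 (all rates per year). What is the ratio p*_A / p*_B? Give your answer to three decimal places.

1.787

A: p*_A = 1 − 0.123/1.010 = 0.8782.
B: p*_B = 1 − 0.441/0.867 = 0.4913.
p*_A / p*_B = 0.8782/0.4913 = 1.7874.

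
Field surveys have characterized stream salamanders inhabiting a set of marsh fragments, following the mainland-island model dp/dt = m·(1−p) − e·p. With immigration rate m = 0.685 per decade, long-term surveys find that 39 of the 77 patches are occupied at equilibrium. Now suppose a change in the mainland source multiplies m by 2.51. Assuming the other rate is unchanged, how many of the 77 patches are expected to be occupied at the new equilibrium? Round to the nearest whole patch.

Observed p* = 39/77 = 0.50649.
Balance m(1−p*) = e·p* gives e = m(1−p*)/p* = 0.685×0.49351/0.50649 = 0.66745.
New p* = m/(m+e) = 1.71935/(1.71935+0.66745) = 0.72036.
Expected occupied = 77 × 0.72036 = 55.47 ≈ 55.

55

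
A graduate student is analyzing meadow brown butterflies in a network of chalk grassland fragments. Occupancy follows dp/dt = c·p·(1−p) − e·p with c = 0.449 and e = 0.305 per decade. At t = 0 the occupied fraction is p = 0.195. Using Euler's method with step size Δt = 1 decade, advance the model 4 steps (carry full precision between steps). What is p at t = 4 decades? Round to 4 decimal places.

0.2363

Update rule: p ← p + [c·p·(1−p) − e·p]·Δt with Δt = 1.
p: 0.19500 → 0.20601  (Δp = +0.01101)
p: 0.20601 → 0.21662  (Δp = +0.01061)
p: 0.21662 → 0.22674  (Δp = +0.01012)
p: 0.22674 → 0.23631  (Δp = +0.00957)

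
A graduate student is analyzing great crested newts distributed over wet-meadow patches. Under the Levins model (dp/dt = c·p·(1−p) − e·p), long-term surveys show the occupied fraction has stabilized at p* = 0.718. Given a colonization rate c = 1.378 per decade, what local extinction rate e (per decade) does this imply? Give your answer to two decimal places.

0.39

At equilibrium c(1−p*) = e.
e = 1.378 × (1 − 0.718) = 1.378 × 0.2820 = 0.3886.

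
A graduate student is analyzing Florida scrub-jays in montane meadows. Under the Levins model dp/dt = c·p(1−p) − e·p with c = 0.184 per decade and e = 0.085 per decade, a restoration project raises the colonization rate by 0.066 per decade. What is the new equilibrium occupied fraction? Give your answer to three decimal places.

Before: p* = 1 − 0.085/0.184 = 0.5380.
After the change, c = 0.25, e = 0.085, so p* = 1 − 0.085/0.25 = 0.6600.

0.660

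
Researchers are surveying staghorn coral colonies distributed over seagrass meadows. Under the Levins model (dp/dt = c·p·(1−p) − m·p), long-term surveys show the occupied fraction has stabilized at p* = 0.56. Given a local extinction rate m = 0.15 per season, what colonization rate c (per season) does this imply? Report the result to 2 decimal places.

0.34

At equilibrium c(1−p*) = m, so c = m/(1−p*).
c = 0.15/(1 − 0.56) = 0.15/0.4400 = 0.3409.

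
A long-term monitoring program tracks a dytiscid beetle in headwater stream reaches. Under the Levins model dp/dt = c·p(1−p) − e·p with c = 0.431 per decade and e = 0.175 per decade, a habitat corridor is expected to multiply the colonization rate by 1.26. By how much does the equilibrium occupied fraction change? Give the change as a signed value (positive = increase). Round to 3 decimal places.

0.084

Before: p* = 1 − 0.175/0.431 = 0.5940.
After the change, c = 0.54306, e = 0.175, so p* = 1 − 0.175/0.54306 = 0.6778.
Δp* = 0.6778 − 0.5940 = +0.0838.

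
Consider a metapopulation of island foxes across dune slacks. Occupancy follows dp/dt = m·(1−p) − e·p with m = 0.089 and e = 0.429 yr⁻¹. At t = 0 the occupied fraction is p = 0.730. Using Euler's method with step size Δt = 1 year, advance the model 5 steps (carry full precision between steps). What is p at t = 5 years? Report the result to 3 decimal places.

Update rule: p ← p + [m·(1−p) − e·p]·Δt with Δt = 1.
step 1: Δp = -0.28914, p = 0.44086
step 2: Δp = -0.13937, p = 0.30149
step 3: Δp = -0.06717, p = 0.23432
step 4: Δp = -0.03238, p = 0.20194
step 5: Δp = -0.01561, p = 0.18634

0.186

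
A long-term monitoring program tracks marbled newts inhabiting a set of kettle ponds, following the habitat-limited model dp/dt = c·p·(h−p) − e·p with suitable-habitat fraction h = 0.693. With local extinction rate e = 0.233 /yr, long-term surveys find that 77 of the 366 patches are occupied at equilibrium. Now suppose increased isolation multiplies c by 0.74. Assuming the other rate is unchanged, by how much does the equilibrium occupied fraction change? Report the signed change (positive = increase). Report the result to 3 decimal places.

-0.170

Observed p* = 77/366 = 0.21038.
Balance c(h−p*) = e gives c = e/(0.693 − 0.21038) = 0.233/0.48262 = 0.48278.
New p* = 0.693 − e/c = 0.693 − 0.23300/0.35726 = 0.04081.
Δp* = 0.04081 − 0.21038 = -0.16957.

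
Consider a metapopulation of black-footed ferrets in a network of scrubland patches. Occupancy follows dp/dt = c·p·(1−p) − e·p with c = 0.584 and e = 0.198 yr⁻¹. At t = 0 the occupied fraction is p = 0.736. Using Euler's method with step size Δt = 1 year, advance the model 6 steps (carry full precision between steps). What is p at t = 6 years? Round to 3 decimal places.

Update rule: p ← p + [c·p·(1−p) − e·p]·Δt with Δt = 1.
p: 0.73600 → 0.70375  (Δp = -0.03225)
p: 0.70375 → 0.68616  (Δp = -0.01758)
p: 0.68616 → 0.67606  (Δp = -0.01010)
p: 0.67606 → 0.67010  (Δp = -0.00596)
p: 0.67010 → 0.66652  (Δp = -0.00358)
p: 0.66652 → 0.66436  (Δp = -0.00217)

0.664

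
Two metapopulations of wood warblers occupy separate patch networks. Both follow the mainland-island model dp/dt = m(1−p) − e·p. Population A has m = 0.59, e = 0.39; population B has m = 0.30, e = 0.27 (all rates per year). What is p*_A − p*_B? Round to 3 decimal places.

0.076

A: p*_A = m/(m+e) = 0.59/0.9800 = 0.6020.
B: p*_B = 0.30/0.5700 = 0.5263.
p*_A − p*_B = 0.6020 − 0.5263 = 0.0757.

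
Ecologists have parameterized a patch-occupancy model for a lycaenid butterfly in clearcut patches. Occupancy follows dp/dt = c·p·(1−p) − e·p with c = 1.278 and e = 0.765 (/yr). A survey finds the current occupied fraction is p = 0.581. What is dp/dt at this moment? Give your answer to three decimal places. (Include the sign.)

-0.133

Colonization term: c·p·(1−p) = 1.278×0.581×0.4190 = 0.31112.
Extinction term: e·p = 0.44446.
dp/dt = 0.31112 − 0.44446 = -0.13335.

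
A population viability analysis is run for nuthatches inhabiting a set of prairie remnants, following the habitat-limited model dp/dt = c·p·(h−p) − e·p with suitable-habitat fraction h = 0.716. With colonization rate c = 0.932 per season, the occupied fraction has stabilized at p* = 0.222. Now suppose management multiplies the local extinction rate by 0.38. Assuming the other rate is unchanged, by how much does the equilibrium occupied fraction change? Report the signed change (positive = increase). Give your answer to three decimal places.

Balance c(h−p*) = e gives e = 0.932×(0.716 − 0.22200) = 0.46041.
New p* = 0.716 − e/c = 0.716 − 0.17496/0.93200 = 0.52827.
Δp* = 0.52827 − 0.22200 = +0.30627.

0.306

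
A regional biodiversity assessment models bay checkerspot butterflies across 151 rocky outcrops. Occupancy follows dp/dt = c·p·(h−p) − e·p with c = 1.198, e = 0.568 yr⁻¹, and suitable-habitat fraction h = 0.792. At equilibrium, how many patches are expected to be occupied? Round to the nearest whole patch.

48

p* = h − e/c = 0.792 − 0.4741 = 0.3179.
Expected occupied patches = N × p* = 151 × 0.3179 = 48.00 ≈ 48.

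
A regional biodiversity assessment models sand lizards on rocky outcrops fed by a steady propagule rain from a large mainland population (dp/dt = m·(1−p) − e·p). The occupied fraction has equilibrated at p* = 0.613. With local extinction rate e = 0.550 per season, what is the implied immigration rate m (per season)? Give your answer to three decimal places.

At equilibrium m(1−p*) = e·p*, so m = e·p*/(1−p*).
m = 0.550 × 0.613 / 0.3870 = 0.3372/0.3870 = 0.8712.

0.871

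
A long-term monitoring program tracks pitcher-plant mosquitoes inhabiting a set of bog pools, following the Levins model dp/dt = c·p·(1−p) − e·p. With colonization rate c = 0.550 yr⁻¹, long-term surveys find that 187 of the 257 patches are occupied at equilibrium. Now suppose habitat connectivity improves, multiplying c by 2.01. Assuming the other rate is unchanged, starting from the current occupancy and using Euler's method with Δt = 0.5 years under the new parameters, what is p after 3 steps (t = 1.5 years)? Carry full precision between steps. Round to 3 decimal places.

0.839

Observed p* = 187/257 = 0.72763.
Balance c(1−p*) = e gives e = 0.550×(1 − 0.72763) = 0.14981.
Starting from p₀ = 0.72763; update p ← p + (dp/dt)·Δt with the new parameters.
t = 0.5: p = 0.72763 + (+0.05505) = 0.78267
t = 1: p = 0.78267 + (+0.03540) = 0.81807
t = 1.5: p = 0.81807 + (+0.02099) = 0.83906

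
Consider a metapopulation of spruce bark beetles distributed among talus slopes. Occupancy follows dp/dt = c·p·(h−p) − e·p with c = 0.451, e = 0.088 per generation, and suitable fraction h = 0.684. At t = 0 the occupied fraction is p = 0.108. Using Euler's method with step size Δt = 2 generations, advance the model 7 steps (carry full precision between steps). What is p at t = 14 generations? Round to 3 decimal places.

Update rule: p ← p + [c·p·(h−p) − e·p]·Δt with Δt = 2.
p: 0.10800 → 0.14510  (Δp = +0.03710)
p: 0.14510 → 0.19010  (Δp = +0.04499)
p: 0.19010 → 0.24133  (Δp = +0.05123)
p: 0.24133 → 0.29522  (Δp = +0.05389)
p: 0.29522 → 0.34678  (Δp = +0.05157)
p: 0.34678 → 0.39123  (Δp = +0.04445)
p: 0.39123 → 0.42569  (Δp = +0.03446)

0.426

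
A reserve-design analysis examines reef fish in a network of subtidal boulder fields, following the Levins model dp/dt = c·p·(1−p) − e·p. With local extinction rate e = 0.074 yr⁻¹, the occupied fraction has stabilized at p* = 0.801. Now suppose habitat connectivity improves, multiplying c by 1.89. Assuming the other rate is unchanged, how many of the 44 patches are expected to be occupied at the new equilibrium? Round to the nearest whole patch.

Balance c(1−p*) = e gives c = e/(1 − 0.80100) = 0.074/0.19900 = 0.37186.
New p* = 1 − e/c = 1 − 0.07400/0.70282 = 0.89471.
Expected occupied = 44 × 0.89471 = 39.37 ≈ 39.

39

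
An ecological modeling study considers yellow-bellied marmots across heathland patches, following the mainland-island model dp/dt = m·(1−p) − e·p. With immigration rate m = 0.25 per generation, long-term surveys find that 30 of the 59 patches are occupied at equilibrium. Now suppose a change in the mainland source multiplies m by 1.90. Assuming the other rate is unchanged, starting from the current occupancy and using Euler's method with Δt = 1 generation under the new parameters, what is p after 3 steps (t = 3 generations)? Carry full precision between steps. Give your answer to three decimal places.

Observed p* = 30/59 = 0.50847.
Balance m(1−p*) = e·p* gives e = m(1−p*)/p* = 0.25×0.49153/0.50847 = 0.24167.
Starting from p₀ = 0.50847; update p ← p + (dp/dt)·Δt with the new parameters.
p: 0.50847 → 0.61907  (Δp = +0.11059)
p: 0.61907 → 0.65040  (Δp = +0.03133)
p: 0.65040 → 0.65928  (Δp = +0.00888)

0.659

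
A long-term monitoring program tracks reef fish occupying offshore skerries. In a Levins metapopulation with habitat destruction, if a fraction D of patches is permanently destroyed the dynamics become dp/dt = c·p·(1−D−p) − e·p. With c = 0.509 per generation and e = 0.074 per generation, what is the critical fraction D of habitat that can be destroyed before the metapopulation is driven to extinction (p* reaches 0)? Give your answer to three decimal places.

0.855

The nontrivial equilibrium is p* = (1−D) − e/c; extinction occurs when this hits zero.
So D_crit = 1 − e/c = 1 − 0.074/0.509 = 1 − 0.1454 = 0.8546.
Note this equals the original equilibrium occupancy — the Levins extinction-debt result.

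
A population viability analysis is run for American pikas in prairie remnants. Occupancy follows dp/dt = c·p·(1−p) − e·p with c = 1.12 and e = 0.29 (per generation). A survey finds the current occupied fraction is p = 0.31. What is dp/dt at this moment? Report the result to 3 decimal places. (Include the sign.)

Colonization term: c·p·(1−p) = 1.12×0.31×0.6900 = 0.23957.
Extinction term: e·p = 0.08990.
dp/dt = 0.23957 − 0.08990 = 0.14967.

0.150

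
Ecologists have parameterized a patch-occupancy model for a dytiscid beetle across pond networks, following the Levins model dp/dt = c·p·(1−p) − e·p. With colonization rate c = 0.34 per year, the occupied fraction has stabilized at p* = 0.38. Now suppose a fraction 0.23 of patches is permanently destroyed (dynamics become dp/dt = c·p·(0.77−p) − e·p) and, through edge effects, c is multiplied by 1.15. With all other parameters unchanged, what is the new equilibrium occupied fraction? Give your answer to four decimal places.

0.2309

Balance c(1−p*) = e gives e = 0.34×(1 − 0.38000) = 0.21080.
New p* = 0.77 − e/c = 0.77 − 0.21080/0.39100 = 0.23087.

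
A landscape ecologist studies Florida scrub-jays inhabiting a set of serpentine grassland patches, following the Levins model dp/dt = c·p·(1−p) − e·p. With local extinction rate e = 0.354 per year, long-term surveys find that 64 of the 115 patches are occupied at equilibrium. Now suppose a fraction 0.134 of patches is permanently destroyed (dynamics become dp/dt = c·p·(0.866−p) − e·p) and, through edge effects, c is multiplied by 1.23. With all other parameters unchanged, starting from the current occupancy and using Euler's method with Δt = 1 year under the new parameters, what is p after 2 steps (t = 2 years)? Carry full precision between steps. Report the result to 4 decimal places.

Observed p* = 64/115 = 0.55652.
Balance c(1−p*) = e gives c = e/(1 − 0.55652) = 0.354/0.44348 = 0.79824.
Starting from p₀ = 0.55652; update p ← p + (dp/dt)·Δt with the new parameters.
t = 1: p = 0.55652 + (-0.02791) = 0.52861
t = 2: p = 0.52861 + (-0.01202) = 0.51659

0.5166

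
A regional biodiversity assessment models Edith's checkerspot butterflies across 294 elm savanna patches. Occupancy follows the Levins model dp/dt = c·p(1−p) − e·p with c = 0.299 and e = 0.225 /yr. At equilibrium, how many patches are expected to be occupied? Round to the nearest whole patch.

p* = 1 − e/c = 1 − 0.225/0.299 = 0.2475.
Expected occupied patches = N × p* = 294 × 0.2475 = 72.76 ≈ 73.

73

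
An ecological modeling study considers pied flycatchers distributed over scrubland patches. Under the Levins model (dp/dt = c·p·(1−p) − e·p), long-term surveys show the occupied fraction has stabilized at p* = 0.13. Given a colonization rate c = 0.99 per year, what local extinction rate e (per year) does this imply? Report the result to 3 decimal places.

0.861

At equilibrium c(1−p*) = e.
e = 0.99 × (1 − 0.13) = 0.99 × 0.8700 = 0.8613.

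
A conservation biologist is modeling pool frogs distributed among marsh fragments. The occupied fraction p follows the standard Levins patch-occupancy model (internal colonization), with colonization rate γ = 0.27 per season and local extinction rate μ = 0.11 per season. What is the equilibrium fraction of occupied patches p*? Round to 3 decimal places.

0.593

Setting dp/dt = 0 and dividing through by p* gives γ·(1−p*) = μ.
So p* = 1 − μ/γ = 1 − 0.11/0.27 = 1 − 0.4074 = 0.5926.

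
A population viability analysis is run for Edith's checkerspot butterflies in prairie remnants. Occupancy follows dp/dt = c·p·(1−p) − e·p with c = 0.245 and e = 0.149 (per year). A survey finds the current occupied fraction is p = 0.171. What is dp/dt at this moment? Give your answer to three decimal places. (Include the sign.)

0.009

Colonization term: c·p·(1−p) = 0.245×0.171×0.8290 = 0.03473.
Extinction term: e·p = 0.02548.
dp/dt = 0.03473 − 0.02548 = 0.00925.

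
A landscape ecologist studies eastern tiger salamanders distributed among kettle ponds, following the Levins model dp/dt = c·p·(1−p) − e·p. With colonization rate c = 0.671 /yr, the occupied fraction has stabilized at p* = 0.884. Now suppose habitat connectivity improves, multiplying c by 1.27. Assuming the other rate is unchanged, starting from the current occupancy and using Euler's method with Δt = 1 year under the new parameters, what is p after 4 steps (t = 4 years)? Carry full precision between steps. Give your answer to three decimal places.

Balance c(1−p*) = e gives e = 0.671×(1 − 0.88400) = 0.07784.
Starting from p₀ = 0.88400; update p ← p + (dp/dt)·Δt with the new parameters.
t = 1: p = 0.88400 + (+0.01858) = 0.90258
t = 2: p = 0.90258 + (+0.00468) = 0.90726
t = 3: p = 0.90726 + (+0.00109) = 0.90834
t = 4: p = 0.90834 + (+0.00025) = 0.90859

0.909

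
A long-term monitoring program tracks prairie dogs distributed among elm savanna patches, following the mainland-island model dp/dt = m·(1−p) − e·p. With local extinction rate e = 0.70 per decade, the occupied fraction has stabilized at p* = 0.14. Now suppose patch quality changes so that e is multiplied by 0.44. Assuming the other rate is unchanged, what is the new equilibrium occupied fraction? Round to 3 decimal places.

0.270

Balance m(1−p*) = e·p* gives m = e·p*/(1−p*) = 0.70×0.14000/0.86000 = 0.11395.
New p* = m/(m+e) = 0.11395/(0.11395+0.30800) = 0.27006.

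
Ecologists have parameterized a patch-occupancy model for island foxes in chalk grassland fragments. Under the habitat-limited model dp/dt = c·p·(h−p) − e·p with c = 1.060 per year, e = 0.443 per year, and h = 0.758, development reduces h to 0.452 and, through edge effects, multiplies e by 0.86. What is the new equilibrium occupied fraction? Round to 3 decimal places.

Before: p* = h − e/c = 0.758 − 0.443/1.060 = 0.758 − 0.4179 = 0.3401.
After: c = 1.06, e = 0.38098, h = 0.452; p* = 0.452 − 0.38098/1.06 = 0.0926.

0.093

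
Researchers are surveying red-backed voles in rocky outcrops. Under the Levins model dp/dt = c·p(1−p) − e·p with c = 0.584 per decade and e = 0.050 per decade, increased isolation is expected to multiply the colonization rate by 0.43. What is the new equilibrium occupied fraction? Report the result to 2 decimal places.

0.80

Before: p* = 1 − 0.050/0.584 = 0.9144.
After the change, c = 0.25112, e = 0.05, so p* = 1 − 0.05/0.25112 = 0.8009.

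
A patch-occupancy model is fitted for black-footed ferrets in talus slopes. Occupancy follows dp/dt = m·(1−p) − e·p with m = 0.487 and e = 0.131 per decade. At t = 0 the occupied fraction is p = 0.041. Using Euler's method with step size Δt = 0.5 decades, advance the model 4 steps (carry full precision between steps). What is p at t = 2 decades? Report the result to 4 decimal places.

Update rule: p ← p + [m·(1−p) − e·p]·Δt with Δt = 0.5.
t = 0.5: p = 0.04100 + (+0.23083) = 0.27183
t = 1: p = 0.27183 + (+0.15950) = 0.43134
t = 1.5: p = 0.43134 + (+0.11022) = 0.54155
t = 2: p = 0.54155 + (+0.07616) = 0.61771

0.6177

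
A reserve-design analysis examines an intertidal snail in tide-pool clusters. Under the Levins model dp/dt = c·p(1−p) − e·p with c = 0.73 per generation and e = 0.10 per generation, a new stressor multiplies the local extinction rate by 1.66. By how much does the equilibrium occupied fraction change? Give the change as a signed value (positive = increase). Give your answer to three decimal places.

Before: p* = 1 − 0.10/0.73 = 0.8630.
After the change, c = 0.73, e = 0.166, so p* = 1 − 0.166/0.73 = 0.7726.
Δp* = 0.7726 − 0.8630 = -0.0904.

-0.090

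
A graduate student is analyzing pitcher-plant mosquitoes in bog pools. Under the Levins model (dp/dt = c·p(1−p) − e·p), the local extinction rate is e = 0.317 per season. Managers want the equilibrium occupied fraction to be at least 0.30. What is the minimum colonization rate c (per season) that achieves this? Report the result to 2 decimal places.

p* = 1 − e/c ≥ 0.30 requires e/c ≤ 0.7000, i.e. c ≥ e/0.7000.
c_min = 0.317/0.7000 = 0.4529.

0.45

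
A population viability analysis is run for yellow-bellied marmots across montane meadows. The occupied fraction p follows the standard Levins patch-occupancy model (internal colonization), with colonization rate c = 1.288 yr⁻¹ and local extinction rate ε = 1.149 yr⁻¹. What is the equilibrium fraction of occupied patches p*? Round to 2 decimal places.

At equilibrium, colonization balances extinction: c·p*·(1−p*) = ε·p*.
So p* = 1 − ε/c = 1 − 1.149/1.288 = 1 − 0.8921 = 0.1079.

0.11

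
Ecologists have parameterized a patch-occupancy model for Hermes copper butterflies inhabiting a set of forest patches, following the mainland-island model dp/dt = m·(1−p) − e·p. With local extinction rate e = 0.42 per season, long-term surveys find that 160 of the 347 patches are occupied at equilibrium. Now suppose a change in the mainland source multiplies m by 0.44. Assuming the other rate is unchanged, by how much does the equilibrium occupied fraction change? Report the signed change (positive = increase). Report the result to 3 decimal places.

-0.188

Observed p* = 160/347 = 0.46110.
Balance m(1−p*) = e·p* gives m = e·p*/(1−p*) = 0.42×0.46110/0.53890 = 0.35937.
New p* = m/(m+e) = 0.15812/(0.15812+0.42000) = 0.27351.
Δp* = 0.27351 − 0.46110 = -0.18759.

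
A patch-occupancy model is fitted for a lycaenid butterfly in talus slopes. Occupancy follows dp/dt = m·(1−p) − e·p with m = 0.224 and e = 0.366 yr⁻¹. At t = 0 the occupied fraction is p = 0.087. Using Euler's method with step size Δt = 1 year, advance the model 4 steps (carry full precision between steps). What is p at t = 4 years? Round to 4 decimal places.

0.3714

Update rule: p ← p + [m·(1−p) − e·p]·Δt with Δt = 1.
p: 0.08700 → 0.25967  (Δp = +0.17267)
p: 0.25967 → 0.33046  (Δp = +0.07079)
p: 0.33046 → 0.35949  (Δp = +0.02903)
p: 0.35949 → 0.37139  (Δp = +0.01190)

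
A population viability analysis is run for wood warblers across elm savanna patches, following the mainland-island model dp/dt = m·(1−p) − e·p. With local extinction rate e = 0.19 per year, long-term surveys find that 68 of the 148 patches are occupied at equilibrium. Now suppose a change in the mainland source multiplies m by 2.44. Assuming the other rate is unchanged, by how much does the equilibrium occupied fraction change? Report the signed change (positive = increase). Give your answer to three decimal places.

0.215

Observed p* = 68/148 = 0.45946.
Balance m(1−p*) = e·p* gives m = e·p*/(1−p*) = 0.19×0.45946/0.54054 = 0.16150.
New p* = m/(m+e) = 0.39406/(0.39406+0.19000) = 0.67469.
Δp* = 0.67469 − 0.45946 = +0.21523.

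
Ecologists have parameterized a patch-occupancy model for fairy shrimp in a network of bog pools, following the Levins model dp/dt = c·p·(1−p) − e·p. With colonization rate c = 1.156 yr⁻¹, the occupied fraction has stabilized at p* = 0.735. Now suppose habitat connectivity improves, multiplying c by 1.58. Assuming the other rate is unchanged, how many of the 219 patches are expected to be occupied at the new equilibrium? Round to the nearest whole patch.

182

Balance c(1−p*) = e gives e = 1.156×(1 − 0.73500) = 0.30634.
New p* = 1 − e/c = 1 − 0.30634/1.82648 = 0.83228.
Expected occupied = 219 × 0.83228 = 182.27 ≈ 182.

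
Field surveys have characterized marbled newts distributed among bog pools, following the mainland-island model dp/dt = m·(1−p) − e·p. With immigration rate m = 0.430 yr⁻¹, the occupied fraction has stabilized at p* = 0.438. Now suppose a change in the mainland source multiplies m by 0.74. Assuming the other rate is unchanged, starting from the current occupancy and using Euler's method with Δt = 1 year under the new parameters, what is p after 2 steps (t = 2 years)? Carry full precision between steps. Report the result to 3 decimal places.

0.367

Balance m(1−p*) = e·p* gives e = m(1−p*)/p* = 0.430×0.56200/0.43800 = 0.55174.
Starting from p₀ = 0.43800; update p ← p + (dp/dt)·Δt with the new parameters.
  1  |  dp/dt·Δt = -0.062832  |  p_1 = 0.375168
  2  |  dp/dt·Δt = -0.008172  |  p_2 = 0.366996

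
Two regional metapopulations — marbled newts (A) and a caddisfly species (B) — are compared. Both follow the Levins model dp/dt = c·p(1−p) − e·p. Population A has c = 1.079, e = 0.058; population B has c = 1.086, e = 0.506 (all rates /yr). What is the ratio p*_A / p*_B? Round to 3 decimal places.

A: p*_A = 1 − 0.058/1.079 = 0.9462.
B: p*_B = 1 − 0.506/1.086 = 0.5341.
p*_A / p*_B = 0.9462/0.5341 = 1.7718.

1.772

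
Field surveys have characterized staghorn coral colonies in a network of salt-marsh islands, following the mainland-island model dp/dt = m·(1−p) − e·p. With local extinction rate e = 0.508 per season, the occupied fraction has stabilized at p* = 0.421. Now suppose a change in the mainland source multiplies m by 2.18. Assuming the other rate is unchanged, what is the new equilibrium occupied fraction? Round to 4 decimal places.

0.6132

Balance m(1−p*) = e·p* gives m = e·p*/(1−p*) = 0.508×0.42100/0.57900 = 0.36937.
New p* = m/(m+e) = 0.80523/(0.80523+0.50800) = 0.61317.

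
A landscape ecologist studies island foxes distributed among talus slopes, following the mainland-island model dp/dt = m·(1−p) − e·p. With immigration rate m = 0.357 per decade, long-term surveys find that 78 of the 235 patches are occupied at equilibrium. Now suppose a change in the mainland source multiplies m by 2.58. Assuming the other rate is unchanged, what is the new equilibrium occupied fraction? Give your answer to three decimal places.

0.562

Observed p* = 78/235 = 0.33191.
Balance m(1−p*) = e·p* gives e = m(1−p*)/p* = 0.357×0.66809/0.33191 = 0.71859.
New p* = m/(m+e) = 0.92106/(0.92106+0.71859) = 0.56174.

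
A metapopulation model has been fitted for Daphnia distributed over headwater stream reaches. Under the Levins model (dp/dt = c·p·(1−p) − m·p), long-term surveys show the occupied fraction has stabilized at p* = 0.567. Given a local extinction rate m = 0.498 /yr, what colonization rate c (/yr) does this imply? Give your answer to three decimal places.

At equilibrium c(1−p*) = m, so c = m/(1−p*).
c = 0.498/(1 − 0.567) = 0.498/0.4330 = 1.1501.

1.150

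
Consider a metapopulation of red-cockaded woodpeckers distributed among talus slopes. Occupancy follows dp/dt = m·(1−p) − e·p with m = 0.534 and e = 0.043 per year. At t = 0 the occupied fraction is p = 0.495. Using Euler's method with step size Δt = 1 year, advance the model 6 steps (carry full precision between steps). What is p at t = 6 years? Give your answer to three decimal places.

0.923

Update rule: p ← p + [m·(1−p) − e·p]·Δt with Δt = 1.
step 1: Δp = +0.24839, p = 0.74338
step 2: Δp = +0.10507, p = 0.84845
step 3: Δp = +0.04444, p = 0.89290
step 4: Δp = +0.01880, p = 0.91169
step 5: Δp = +0.00795, p = 0.91965
step 6: Δp = +0.00336, p = 0.92301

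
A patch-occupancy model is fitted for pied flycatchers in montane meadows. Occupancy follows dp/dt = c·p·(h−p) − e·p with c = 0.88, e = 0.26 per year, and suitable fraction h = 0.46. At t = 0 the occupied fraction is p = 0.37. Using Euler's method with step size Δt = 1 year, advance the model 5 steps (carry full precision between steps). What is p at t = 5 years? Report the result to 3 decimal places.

0.214

Update rule: p ← p + [c·p·(h−p) − e·p]·Δt with Δt = 1.
p: 0.37000 → 0.30310  (Δp = -0.06690)
p: 0.30310 → 0.26615  (Δp = -0.03696)
p: 0.26615 → 0.24235  (Δp = -0.02380)
p: 0.24235 → 0.22576  (Δp = -0.01659)
p: 0.22576 → 0.21360  (Δp = -0.01216)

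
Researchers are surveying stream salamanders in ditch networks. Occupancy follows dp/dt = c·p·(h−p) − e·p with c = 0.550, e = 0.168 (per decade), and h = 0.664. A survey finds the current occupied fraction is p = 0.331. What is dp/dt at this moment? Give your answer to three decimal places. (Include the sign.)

0.005

Colonization term: c·p·(h−p) = 0.550×0.331×0.3330 = 0.06062.
Extinction term: e·p = 0.05561.
dp/dt = 0.06062 − 0.05561 = 0.00501.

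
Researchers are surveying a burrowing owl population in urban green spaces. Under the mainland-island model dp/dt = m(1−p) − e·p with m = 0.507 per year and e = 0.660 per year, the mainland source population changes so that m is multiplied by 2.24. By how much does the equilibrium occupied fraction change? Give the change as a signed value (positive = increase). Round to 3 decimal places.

Before: p* = 0.507/(0.507+0.660) = 0.4344.
After: m = 1.13568, e = 0.66; p* = 1.13568/1.7957 = 0.6325.
Δp* = 0.6325 − 0.4344 = +0.1980.

0.198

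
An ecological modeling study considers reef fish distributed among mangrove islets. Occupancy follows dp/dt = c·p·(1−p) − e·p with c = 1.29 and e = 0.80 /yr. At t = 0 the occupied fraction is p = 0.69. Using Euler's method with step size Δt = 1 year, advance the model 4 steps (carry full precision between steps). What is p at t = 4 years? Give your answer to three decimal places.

Update rule: p ← p + [c·p·(1−p) − e·p]·Δt with Δt = 1.
  1  |  dp/dt·Δt = -0.276069  |  p_1 = 0.413931
  2  |  dp/dt·Δt = -0.018201  |  p_2 = 0.395730
  3  |  dp/dt·Δt = -0.008109  |  p_3 = 0.387621
  4  |  dp/dt·Δt = -0.003888  |  p_4 = 0.383733

0.384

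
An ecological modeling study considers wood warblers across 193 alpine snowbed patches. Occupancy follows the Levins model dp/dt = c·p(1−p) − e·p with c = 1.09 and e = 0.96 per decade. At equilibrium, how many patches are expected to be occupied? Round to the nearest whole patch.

23

p* = 1 − e/c = 1 − 0.96/1.09 = 0.1193.
Expected occupied patches = N × p* = 193 × 0.1193 = 23.02 ≈ 23.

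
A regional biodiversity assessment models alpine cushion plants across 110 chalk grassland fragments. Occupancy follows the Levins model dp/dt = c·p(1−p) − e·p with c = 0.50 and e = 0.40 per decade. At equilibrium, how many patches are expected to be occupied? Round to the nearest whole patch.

22

p* = 1 − e/c = 1 − 0.40/0.50 = 0.2000.
Expected occupied patches = N × p* = 110 × 0.2000 = 22.00 ≈ 22.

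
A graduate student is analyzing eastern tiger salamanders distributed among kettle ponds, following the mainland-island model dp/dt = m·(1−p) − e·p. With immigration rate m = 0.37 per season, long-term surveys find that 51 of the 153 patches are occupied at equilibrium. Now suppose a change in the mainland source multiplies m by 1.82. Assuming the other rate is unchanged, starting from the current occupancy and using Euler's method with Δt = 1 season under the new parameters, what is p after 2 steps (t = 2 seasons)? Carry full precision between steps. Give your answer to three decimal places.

Observed p* = 51/153 = 0.33333.
Balance m(1−p*) = e·p* gives e = m(1−p*)/p* = 0.37×0.66667/0.33333 = 0.74000.
Starting from p₀ = 0.33333; update p ← p + (dp/dt)·Δt with the new parameters.
step 1: Δp = +0.20227, p = 0.53560
step 2: Δp = -0.08362, p = 0.45198

0.452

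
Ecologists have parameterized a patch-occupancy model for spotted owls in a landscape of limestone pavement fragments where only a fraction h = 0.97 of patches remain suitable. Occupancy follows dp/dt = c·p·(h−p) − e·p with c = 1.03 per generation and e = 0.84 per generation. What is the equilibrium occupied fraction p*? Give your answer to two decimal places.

Setting dp/dt = 0 and dividing by p* gives c·(h−p*) = e.
So p* = h − e/c = 0.97 − 0.84/1.03 = 0.97 − 0.8155 = 0.1545.

0.15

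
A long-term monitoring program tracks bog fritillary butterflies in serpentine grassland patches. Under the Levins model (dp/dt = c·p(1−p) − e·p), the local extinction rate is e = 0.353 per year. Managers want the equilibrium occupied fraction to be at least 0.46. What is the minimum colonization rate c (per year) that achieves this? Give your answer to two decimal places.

p* = 1 − e/c ≥ 0.46 requires e/c ≤ 0.5400, i.e. c ≥ e/0.5400.
c_min = 0.353/0.5400 = 0.6537.

0.65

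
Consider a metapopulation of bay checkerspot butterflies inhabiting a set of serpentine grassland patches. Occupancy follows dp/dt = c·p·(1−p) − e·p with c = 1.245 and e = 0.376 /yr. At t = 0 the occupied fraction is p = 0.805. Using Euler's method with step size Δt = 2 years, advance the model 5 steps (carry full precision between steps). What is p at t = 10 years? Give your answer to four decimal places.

Update rule: p ← p + [c·p·(1−p) − e·p]·Δt with Δt = 2.
step 1: Δp = -0.21449, p = 0.59051
step 2: Δp = +0.15804, p = 0.74855
step 3: Δp = -0.09423, p = 0.65432
step 4: Δp = +0.07116, p = 0.72547
step 5: Δp = -0.04965, p = 0.67583

0.6758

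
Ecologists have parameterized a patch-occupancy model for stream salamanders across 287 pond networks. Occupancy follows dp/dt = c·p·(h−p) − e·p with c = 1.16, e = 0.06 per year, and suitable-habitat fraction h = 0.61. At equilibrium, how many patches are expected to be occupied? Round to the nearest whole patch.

160

p* = h − e/c = 0.61 − 0.0517 = 0.5583.
Expected occupied patches = N × p* = 287 × 0.5583 = 160.23 ≈ 160.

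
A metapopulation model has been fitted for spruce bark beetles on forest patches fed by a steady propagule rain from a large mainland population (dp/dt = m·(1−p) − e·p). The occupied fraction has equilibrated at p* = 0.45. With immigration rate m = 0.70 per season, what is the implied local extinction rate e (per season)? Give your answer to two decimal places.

0.86

At equilibrium m(1−p*) = e·p*, so e = m(1−p*)/p*.
e = 0.70 × 0.5500 / 0.45 = 0.8556.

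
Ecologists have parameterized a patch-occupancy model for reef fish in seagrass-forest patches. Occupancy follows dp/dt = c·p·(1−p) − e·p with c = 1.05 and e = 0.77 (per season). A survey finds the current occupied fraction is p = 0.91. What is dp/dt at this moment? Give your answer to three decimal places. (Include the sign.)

-0.615

Colonization term: c·p·(1−p) = 1.05×0.91×0.0900 = 0.08599.
Extinction term: e·p = 0.70070.
dp/dt = 0.08599 − 0.70070 = -0.61471.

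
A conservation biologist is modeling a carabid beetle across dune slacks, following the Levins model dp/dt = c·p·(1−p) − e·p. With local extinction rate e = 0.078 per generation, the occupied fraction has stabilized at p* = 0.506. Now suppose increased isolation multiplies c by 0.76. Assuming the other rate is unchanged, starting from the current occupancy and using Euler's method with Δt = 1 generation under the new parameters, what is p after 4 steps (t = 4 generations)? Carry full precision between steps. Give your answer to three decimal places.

0.472

Balance c(1−p*) = e gives c = e/(1 − 0.50600) = 0.078/0.49400 = 0.15789.
Starting from p₀ = 0.50600; update p ← p + (dp/dt)·Δt with the new parameters.
  1  |  dp/dt·Δt = -0.009472  |  p_1 = 0.496528
  2  |  dp/dt·Δt = -0.008731  |  p_2 = 0.487797
  3  |  dp/dt·Δt = -0.008066  |  p_3 = 0.479731
  4  |  dp/dt·Δt = -0.007468  |  p_4 = 0.472263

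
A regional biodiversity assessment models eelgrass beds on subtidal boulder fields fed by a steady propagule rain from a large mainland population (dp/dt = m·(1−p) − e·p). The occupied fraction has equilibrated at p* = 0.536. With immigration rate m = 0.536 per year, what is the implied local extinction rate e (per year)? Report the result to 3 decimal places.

At equilibrium m(1−p*) = e·p*, so e = m(1−p*)/p*.
e = 0.536 × 0.4640 / 0.536 = 0.4640.

0.464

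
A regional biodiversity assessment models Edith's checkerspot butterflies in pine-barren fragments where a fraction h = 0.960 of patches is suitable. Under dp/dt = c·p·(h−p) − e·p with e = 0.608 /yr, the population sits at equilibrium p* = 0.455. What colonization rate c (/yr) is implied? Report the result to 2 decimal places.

At equilibrium c(h−p*) = e, so c = e/(h−p*).
c = 0.608/(0.960 − 0.455) = 0.608/0.5050 = 1.2040.

1.20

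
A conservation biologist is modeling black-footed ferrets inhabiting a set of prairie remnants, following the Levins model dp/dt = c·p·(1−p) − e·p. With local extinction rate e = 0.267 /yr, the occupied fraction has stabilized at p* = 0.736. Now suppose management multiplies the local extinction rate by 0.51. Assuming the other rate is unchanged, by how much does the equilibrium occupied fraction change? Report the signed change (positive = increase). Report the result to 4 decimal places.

0.1294

Balance c(1−p*) = e gives c = e/(1 − 0.73600) = 0.267/0.26400 = 1.01136.
New p* = 1 − e/c = 1 − 0.13617/1.01136 = 0.86536.
Δp* = 0.86536 − 0.73600 = +0.12936.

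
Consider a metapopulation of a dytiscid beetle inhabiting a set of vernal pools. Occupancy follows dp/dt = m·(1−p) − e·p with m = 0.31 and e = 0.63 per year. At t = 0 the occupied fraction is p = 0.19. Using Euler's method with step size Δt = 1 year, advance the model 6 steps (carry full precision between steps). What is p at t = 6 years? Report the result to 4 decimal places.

Update rule: p ← p + [m·(1−p) − e·p]·Δt with Δt = 1.
p: 0.19000 → 0.32140  (Δp = +0.13140)
p: 0.32140 → 0.32928  (Δp = +0.00788)
p: 0.32928 → 0.32976  (Δp = +0.00047)
p: 0.32976 → 0.32979  (Δp = +0.00003)
p: 0.32979 → 0.32979  (Δp = +0.00000)
p: 0.32979 → 0.32979  (Δp = +0.00000)

0.3298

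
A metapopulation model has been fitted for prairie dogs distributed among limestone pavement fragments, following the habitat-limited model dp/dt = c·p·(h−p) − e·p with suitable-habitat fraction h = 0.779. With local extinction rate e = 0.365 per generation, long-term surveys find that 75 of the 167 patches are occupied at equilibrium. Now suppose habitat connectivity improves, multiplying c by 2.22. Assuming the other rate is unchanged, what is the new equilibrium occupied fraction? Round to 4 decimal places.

0.6304

Observed p* = 75/167 = 0.44910.
Balance c(h−p*) = e gives c = e/(0.779 − 0.44910) = 0.365/0.32990 = 1.10640.
New p* = 0.779 − e/c = 0.779 − 0.36500/2.45621 = 0.63040.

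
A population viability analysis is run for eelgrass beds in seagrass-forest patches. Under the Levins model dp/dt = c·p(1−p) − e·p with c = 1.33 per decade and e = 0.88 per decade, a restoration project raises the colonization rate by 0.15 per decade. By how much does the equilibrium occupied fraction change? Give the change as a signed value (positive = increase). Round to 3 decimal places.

Before: p* = 1 − 0.88/1.33 = 0.3383.
After the change, c = 1.48, e = 0.88, so p* = 1 − 0.88/1.48 = 0.4054.
Δp* = 0.4054 − 0.3383 = +0.0671.

0.067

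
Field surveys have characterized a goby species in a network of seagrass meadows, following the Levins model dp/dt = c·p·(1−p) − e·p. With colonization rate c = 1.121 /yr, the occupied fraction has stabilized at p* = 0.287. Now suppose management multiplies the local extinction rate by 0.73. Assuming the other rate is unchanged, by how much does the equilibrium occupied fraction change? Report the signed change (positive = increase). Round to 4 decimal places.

0.1925

Balance c(1−p*) = e gives e = 1.121×(1 − 0.28700) = 0.79927.
New p* = 1 − e/c = 1 − 0.58347/1.12100 = 0.47951.
Δp* = 0.47951 − 0.28700 = +0.19251.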